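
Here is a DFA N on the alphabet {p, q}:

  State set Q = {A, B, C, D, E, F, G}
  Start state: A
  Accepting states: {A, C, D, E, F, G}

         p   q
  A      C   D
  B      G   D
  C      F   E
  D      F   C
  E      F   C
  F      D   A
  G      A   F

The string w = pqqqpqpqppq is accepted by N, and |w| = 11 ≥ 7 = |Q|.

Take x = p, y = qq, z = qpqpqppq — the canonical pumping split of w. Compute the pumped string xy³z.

pqqqqqqqpqpqppq

xy^3z = p·qq·qq·qq·qpqpqppq = pqqqqqqqpqpqppq.
Reading y = qq takes N from C back to C, so after x·y·y·y the machine is still in C, and z then leads to the accepting state C. Hence pqqqqqqqpqpqppq ∈ L(N).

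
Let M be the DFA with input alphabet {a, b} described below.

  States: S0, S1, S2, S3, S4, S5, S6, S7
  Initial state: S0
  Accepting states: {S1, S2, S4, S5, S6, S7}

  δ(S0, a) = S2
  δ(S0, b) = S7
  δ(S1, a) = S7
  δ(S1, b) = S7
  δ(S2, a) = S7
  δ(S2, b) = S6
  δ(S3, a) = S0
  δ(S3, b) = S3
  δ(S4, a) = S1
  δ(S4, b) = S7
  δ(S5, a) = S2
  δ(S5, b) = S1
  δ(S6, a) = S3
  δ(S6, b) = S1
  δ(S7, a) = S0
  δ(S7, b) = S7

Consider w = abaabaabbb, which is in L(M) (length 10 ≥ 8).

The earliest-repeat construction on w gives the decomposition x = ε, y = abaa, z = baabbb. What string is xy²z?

xy^2z = ε·abaa·abaa·baabbb = abaaabaabaabbb.
Reading y = abaa takes M from S0 back to S0, so after x·y·y the machine is still in S0, and z then leads to the accepting state S7. Hence abaaabaabaabbb ∈ L(M).

abaaabaabaabbb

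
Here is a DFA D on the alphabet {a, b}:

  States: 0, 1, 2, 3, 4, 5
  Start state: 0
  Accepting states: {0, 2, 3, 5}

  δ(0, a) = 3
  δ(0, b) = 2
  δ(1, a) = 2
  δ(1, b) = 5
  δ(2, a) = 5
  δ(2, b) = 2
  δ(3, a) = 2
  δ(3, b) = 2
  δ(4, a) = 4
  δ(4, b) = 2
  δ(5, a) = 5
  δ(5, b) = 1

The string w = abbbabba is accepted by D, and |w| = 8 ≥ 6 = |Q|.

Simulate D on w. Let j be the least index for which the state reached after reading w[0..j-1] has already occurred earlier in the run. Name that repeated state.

Run of D on w = a b b b a b b a:
  step 0: 0  (start)
  step 1: 3  (read a: 0→3)
  step 2: 2  (read b: 3→2)
  step 3: 2  (read b: 2→2)   ← first repeat (2 seen earlier)
  step 4: 2  (read b: 2→2)
  step 5: 5  (read a: 2→5)
  step 6: 1  (read b: 5→1)
  step 7: 5  (read b: 1→5)
  step 8: 5  (read a: 5→5)

The earliest repeat is at step j = 3: D is in 2, which it already visited at step i = 2.
The DFA has 6 states, so the proof of the pumping lemma guarantees a repeated state among the first 6+1 visited; the segment between the two visits is the pumpable y.

2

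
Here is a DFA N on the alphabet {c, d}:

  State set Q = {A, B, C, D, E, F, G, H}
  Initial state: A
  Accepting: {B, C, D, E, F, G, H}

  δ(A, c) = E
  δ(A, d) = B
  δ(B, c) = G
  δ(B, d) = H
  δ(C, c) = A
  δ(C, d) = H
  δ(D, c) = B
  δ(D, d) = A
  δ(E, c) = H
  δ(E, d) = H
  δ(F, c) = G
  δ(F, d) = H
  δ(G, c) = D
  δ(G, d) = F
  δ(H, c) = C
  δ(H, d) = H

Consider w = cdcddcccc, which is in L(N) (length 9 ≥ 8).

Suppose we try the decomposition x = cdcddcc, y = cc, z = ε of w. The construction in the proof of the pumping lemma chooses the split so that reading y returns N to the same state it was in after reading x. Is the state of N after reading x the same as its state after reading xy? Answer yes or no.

no

State sequence: A -c-> E -d-> H -c-> C -d-> H -d-> H -c-> C -c-> A -c-> E -c-> H

After x (step 7): A. After xy (step 9): H.
They differ (A ≠ H), so y is not a cycle from the state after x; this split is not the one the pumping-lemma construction produces, and pumping y need not keep the string in L(N).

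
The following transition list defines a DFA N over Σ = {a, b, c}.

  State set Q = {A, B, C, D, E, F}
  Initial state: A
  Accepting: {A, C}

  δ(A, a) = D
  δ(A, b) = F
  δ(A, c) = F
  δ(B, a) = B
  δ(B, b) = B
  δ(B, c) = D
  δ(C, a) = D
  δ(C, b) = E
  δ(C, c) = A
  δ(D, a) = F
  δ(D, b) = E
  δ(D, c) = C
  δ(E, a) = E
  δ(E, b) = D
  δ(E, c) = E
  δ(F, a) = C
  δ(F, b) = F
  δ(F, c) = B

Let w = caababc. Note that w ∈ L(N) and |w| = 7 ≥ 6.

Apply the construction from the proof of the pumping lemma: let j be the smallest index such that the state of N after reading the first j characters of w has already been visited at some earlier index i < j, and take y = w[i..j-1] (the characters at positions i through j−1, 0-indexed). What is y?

Run of N on w = c a a b a b c:
  step 0: A  (start)
  step 1: F  (read c: A→F)
  step 2: C  (read a: F→C)
  step 3: D  (read a: C→D)
  step 4: E  (read b: D→E)
  step 5: E  (read a: E→E)   ← first repeat (E seen earlier)
  step 6: D  (read b: E→D)
  step 7: C  (read c: D→C)

So i = 4, j = 5, giving x = w[0:4] = caab, y = w[4:5] = a, z = w[5:7] = bc.
Check: |xy| = 5 ≤ 6 and |y| = 1 ≥ 1. Reading y takes N from E back to E, so every xyⁱz is accepted.

a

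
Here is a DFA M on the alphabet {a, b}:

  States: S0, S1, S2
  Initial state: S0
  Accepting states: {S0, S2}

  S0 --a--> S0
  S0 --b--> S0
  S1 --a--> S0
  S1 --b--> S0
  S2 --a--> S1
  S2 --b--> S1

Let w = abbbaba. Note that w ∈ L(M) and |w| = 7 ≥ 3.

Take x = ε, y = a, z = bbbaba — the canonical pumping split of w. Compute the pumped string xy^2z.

aabbbaba

xy^2z = ε·a·a·bbbaba = aabbbaba.
Reading y = a takes M from S0 back to S0, so after x·y·y the machine is still in S0, and z then leads to the accepting state S0. Hence aabbbaba ∈ L(M).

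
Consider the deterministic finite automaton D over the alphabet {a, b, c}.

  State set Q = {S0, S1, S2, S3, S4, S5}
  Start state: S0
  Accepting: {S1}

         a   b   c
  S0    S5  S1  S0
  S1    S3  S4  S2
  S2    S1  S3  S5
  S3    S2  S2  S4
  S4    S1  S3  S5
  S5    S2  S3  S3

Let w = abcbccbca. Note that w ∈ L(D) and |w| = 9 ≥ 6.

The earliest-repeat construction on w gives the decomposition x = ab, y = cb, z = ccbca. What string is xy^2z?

abcbcbccbca

xy^2z = ab·cb·cb·ccbca = abcbcbccbca.
Reading y = cb takes D from S3 back to S3, so after x·y·y the machine is still in S3, and z then leads to the accepting state S1. Hence abcbcbccbca ∈ L(D).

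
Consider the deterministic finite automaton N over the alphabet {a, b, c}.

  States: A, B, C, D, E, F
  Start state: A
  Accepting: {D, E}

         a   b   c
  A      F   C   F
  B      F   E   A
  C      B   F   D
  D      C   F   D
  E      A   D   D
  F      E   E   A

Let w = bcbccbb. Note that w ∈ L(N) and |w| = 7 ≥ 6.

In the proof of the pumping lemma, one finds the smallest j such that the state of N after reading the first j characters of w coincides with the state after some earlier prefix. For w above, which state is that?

State sequence: A -b-> C -c-> D -b-> F -c-> A -c-> F -b-> E -b-> D
First repeat at step 4: A was already visited.

The earliest repeat is at step j = 4: N is in A, which it already visited at step i = 0.

A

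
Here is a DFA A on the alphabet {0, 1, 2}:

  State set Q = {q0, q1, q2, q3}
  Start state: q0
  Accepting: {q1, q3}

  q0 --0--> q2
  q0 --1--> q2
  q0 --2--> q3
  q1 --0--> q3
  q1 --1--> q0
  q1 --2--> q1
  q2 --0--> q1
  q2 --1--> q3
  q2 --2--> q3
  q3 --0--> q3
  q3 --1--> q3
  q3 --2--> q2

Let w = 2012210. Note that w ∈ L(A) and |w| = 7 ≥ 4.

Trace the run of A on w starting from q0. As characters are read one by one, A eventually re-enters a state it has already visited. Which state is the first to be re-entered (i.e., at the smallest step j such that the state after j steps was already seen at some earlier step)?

State sequence: q0 -2-> q3 -0-> q3 -1-> q3 -2-> q2 -2-> q3 -1-> q3 -0-> q3
First repeat at step 2: q3 was already visited.

The earliest repeat is at step j = 2: A is in q3, which it already visited at step i = 1.

q3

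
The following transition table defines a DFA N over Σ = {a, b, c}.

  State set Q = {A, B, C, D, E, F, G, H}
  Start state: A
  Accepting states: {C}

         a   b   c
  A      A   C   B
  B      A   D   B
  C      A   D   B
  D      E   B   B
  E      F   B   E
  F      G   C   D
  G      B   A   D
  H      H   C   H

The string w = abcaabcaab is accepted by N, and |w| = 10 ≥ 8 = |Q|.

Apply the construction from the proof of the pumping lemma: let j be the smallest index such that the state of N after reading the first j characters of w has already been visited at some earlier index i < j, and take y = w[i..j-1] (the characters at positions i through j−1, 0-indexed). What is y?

State sequence: A -a-> A -b-> C -c-> B -a-> A -a-> A -b-> C -c-> B -a-> A -a-> A -b-> C
First repeat at step 1: A was already visited.

So i = 0, j = 1, giving x = w[0:0] = ε, y = w[0:1] = a, z = w[1:10] = bcaabcaab.
Check: |xy| = 1 ≤ 8 and |y| = 1 ≥ 1. Reading y takes N from A back to A, so every xyⁱz is accepted.
With |Q| = 8, pigeonhole forces a state repeat no later than step 8; the substring read between the first and second visits to that state can be pumped.

a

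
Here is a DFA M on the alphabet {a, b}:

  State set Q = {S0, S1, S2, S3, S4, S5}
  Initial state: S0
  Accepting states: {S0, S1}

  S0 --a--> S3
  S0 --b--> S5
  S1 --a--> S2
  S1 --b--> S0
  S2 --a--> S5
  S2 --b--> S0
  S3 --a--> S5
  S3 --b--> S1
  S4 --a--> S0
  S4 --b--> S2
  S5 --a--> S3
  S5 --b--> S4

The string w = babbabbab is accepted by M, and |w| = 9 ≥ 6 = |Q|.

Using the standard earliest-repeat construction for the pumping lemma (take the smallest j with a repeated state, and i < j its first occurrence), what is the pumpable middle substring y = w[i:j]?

babb

Run of M on w = b a b b a b b a b:
  step 0: S0  (start)
  step 1: S5  (read b: S0→S5)
  step 2: S3  (read a: S5→S3)
  step 3: S1  (read b: S3→S1)
  step 4: S0  (read b: S1→S0)   ← first repeat (S0 seen earlier)
  step 5: S3  (read a: S0→S3)
  step 6: S1  (read b: S3→S1)
  step 7: S0  (read b: S1→S0)
  step 8: S3  (read a: S0→S3)
  step 9: S1  (read b: S3→S1)

So i = 0, j = 4, giving x = w[0:0] = ε, y = w[0:4] = babb, z = w[4:9] = abbab.
Check: |xy| = 4 ≤ 6 and |y| = 4 ≥ 1. Reading y takes M from S0 back to S0, so every xyⁱz is accepted.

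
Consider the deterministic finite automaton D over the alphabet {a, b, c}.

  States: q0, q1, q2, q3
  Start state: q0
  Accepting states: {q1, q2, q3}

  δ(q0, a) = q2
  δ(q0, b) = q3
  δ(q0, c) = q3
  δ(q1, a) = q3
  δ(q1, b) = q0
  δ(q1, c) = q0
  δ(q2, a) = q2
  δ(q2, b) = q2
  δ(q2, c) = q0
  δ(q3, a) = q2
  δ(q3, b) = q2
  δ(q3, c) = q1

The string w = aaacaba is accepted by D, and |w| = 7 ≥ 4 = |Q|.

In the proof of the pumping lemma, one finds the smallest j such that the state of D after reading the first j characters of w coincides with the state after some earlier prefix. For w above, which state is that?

Run of D on w = a a a c a b a:
  step 0: q0  (start)
  step 1: q2  (read a: q0→q2)
  step 2: q2  (read a: q2→q2)   ← first repeat (q2 seen earlier)
  step 3: q2  (read a: q2→q2)
  step 4: q0  (read c: q2→q0)
  step 5: q2  (read a: q0→q2)
  step 6: q2  (read b: q2→q2)
  step 7: q2  (read a: q2→q2)

The earliest repeat is at step j = 2: D is in q2, which it already visited at step i = 1.
Since D has 4 states, any run of length ≥ 4 visits 4+1 states, so by pigeonhole some state repeats within the first 4 steps — that repeat gives the pumpable loop.

q2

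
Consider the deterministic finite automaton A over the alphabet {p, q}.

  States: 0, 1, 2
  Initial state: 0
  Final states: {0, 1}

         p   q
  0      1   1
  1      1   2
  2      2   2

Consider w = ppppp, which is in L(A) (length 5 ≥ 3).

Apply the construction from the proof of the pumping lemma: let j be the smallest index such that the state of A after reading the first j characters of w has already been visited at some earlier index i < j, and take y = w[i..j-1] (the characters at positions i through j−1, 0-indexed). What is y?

p

State sequence: 0 -p-> 1 -p-> 1 -p-> 1 -p-> 1 -p-> 1
First repeat at step 2: 1 was already visited.

So i = 1, j = 2, giving x = w[0:1] = p, y = w[1:2] = p, z = w[2:5] = ppp.
Check: |xy| = 2 ≤ 3 and |y| = 1 ≥ 1. Reading y takes A from 1 back to 1, so every xyⁱz is accepted.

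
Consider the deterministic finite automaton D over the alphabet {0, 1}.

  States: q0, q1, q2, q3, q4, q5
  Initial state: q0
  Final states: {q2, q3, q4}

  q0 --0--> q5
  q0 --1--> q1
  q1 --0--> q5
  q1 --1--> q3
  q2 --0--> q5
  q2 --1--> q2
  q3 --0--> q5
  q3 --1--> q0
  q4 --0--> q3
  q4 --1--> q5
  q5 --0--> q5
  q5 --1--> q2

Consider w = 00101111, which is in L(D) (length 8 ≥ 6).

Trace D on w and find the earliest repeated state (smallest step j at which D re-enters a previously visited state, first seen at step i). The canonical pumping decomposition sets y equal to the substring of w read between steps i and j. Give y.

0

Run of D on w = 0 0 1 0 1 1 1 1:
  step 0: q0  (start)
  step 1: q5  (read 0: q0→q5)
  step 2: q5  (read 0: q5→q5)   ← first repeat (q5 seen earlier)
  step 3: q2  (read 1: q5→q2)
  step 4: q5  (read 0: q2→q5)
  step 5: q2  (read 1: q5→q2)
  step 6: q2  (read 1: q2→q2)
  step 7: q2  (read 1: q2→q2)
  step 8: q2  (read 1: q2→q2)

So i = 1, j = 2, giving x = w[0:1] = 0, y = w[1:2] = 0, z = w[2:8] = 101111.
Check: |xy| = 2 ≤ 6 and |y| = 1 ≥ 1. Reading y takes D from q5 back to q5, so every xyⁱz is accepted.
With |Q| = 6, pigeonhole forces a state repeat no later than step 6; the substring read between the first and second visits to that state can be pumped.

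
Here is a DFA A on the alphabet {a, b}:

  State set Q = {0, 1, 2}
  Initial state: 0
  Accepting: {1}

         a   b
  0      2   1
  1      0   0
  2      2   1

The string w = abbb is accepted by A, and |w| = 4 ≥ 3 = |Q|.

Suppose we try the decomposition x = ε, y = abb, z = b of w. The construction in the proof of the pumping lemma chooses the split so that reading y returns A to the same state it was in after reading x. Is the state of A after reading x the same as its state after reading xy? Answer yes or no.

yes

Run of A on the first 3 characters of w = a b b:
  step 0: 0  (start)
  step 1: 2  (read a: 0→2)
  step 2: 1  (read b: 2→1)
  step 3: 0  (read b: 1→0)

After x (step 0): 0. After xy (step 3): 0.
They match, so y = abb drives A around a cycle from 0 back to itself; pumping y any number of times keeps A in 0 before reading z, and xyⁱz ∈ L(A) for every i ≥ 0.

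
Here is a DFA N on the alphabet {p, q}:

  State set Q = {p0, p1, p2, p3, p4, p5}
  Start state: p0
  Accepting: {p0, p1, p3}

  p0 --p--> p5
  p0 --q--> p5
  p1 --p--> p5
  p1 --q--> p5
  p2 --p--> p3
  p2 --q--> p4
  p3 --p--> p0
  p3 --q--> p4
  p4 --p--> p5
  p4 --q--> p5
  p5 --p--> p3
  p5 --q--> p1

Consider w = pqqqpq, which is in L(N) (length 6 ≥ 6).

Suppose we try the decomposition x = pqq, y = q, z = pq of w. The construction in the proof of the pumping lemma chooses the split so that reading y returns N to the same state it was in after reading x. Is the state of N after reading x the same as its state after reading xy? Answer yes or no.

State sequence: p0 -p-> p5 -q-> p1 -q-> p5 -q-> p1

After x (step 3): p5. After xy (step 4): p1.
They differ (p5 ≠ p1), so y is not a cycle from the state after x; this split is not the one the pumping-lemma construction produces, and pumping y need not keep the string in L(N).

no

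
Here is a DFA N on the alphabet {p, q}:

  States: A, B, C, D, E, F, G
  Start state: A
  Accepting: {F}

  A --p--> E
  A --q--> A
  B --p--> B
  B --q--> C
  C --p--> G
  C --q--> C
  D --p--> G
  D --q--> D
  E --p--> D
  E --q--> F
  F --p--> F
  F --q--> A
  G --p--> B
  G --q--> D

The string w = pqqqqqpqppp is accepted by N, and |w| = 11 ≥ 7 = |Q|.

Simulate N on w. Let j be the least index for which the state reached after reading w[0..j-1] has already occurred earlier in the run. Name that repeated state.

A

Run of N on w = p q q q q q p q p p p:
  step 0: A  (start)
  step 1: E  (read p: A→E)
  step 2: F  (read q: E→F)
  step 3: A  (read q: F→A)   ← first repeat (A seen earlier)
  step 4: A  (read q: A→A)
  step 5: A  (read q: A→A)
  step 6: A  (read q: A→A)
  step 7: E  (read p: A→E)
  step 8: F  (read q: E→F)
  step 9: F  (read p: F→F)
  step 10: F  (read p: F→F)
  step 11: F  (read p: F→F)

The earliest repeat is at step j = 3: N is in A, which it already visited at step i = 0.
The DFA has 7 states, so the proof of the pumping lemma guarantees a repeated state among the first 7+1 visited; the segment between the two visits is the pumpable y.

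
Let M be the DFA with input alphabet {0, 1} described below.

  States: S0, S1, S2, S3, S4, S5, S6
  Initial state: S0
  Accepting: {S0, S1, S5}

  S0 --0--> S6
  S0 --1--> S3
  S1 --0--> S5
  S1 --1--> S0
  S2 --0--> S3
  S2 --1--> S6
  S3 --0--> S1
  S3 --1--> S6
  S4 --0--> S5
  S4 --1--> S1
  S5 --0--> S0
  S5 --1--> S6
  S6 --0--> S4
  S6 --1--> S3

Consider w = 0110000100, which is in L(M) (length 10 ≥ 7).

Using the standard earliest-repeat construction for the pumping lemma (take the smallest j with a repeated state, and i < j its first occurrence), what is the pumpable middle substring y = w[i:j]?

11

State sequence: S0 -0-> S6 -1-> S3 -1-> S6 -0-> S4 -0-> S5 -0-> S0 -0-> S6 -1-> S3 -0-> S1 -0-> S5
First repeat at step 3: S6 was already visited.

So i = 1, j = 3, giving x = w[0:1] = 0, y = w[1:3] = 11, z = w[3:10] = 0000100.
Check: |xy| = 3 ≤ 7 and |y| = 2 ≥ 1. Reading y takes M from S6 back to S6, so every xyⁱz is accepted.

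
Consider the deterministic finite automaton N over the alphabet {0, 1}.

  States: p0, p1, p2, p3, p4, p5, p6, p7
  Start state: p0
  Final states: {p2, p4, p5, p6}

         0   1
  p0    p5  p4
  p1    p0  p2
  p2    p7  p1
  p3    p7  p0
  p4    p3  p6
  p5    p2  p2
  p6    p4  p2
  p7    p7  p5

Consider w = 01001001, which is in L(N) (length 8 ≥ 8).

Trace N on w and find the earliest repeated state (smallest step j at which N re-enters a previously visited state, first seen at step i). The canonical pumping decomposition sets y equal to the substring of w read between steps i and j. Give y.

State sequence: p0 -0-> p5 -1-> p2 -0-> p7 -0-> p7 -1-> p5 -0-> p2 -0-> p7 -1-> p5
First repeat at step 4: p7 was already visited.

So i = 3, j = 4, giving x = w[0:3] = 010, y = w[3:4] = 0, z = w[4:8] = 1001.
Check: |xy| = 4 ≤ 8 and |y| = 1 ≥ 1. Reading y takes N from p7 back to p7, so every xyⁱz is accepted.

0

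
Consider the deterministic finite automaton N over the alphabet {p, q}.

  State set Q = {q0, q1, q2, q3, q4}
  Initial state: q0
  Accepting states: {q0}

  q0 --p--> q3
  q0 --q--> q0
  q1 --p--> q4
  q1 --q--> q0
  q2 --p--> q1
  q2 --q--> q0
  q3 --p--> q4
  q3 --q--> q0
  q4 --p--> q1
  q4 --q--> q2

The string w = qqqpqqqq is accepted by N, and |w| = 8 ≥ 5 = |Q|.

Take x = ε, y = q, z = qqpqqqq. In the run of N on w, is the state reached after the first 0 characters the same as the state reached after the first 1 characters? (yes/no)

State sequence: q0 -q-> q0

After x (step 0): q0. After xy (step 1): q0.
They match, so y = q drives N around a cycle from q0 back to itself; pumping y any number of times keeps N in q0 before reading z, and xyⁱz ∈ L(N) for every i ≥ 0.

yes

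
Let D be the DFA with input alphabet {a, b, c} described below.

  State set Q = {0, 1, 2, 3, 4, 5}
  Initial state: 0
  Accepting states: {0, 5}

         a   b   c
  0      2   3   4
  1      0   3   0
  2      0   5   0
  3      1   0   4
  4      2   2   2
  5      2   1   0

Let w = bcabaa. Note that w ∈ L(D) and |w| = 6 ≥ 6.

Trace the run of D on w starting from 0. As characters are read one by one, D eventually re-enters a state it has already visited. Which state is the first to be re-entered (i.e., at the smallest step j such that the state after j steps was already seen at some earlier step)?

State sequence: 0 -b-> 3 -c-> 4 -a-> 2 -b-> 5 -a-> 2 -a-> 0
First repeat at step 5: 2 was already visited.

The earliest repeat is at step j = 5: D is in 2, which it already visited at step i = 3.
Pumping length from the standard proof: p = 6 (the number of states). The repeated state found above gives |xy| = j ≤ 6 and |y| = j − i ≥ 1.

2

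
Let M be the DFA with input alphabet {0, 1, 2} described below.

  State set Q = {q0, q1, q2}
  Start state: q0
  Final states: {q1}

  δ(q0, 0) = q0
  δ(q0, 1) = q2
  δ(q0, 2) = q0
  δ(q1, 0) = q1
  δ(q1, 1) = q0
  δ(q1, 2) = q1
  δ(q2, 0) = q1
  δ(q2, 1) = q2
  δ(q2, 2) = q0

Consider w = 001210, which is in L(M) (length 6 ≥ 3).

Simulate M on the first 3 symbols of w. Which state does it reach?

Run of M on the first 3 characters of w = 0 0 1:
  step 0: q0  (start)
  step 1: q0  (read 0: q0→q0)
  step 2: q0  (read 0: q0→q0)
  step 3: q2  (read 1: q0→q2)

After reading 3 characters, M is in state q2.

q2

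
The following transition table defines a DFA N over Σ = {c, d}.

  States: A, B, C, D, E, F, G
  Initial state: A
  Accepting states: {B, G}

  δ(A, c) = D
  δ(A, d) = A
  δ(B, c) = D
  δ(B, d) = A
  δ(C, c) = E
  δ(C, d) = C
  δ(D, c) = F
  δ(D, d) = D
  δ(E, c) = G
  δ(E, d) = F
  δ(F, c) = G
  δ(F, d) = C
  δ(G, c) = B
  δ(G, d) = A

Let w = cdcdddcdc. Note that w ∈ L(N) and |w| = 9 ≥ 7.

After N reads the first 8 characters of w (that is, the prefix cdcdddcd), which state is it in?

F

State sequence: A -c-> D -d-> D -c-> F -d-> C -d-> C -d-> C -c-> E -d-> F

After reading 8 characters, N is in state F.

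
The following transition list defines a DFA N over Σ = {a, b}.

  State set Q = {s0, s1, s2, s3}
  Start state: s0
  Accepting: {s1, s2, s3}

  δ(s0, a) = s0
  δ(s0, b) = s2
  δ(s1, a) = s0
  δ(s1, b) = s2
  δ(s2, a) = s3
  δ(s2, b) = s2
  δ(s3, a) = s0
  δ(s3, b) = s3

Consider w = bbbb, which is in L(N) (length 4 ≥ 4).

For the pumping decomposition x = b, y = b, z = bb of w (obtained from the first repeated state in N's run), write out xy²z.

bbbbb

xy^2z = b·b·b·bb = bbbbb.
Reading y = b takes N from s2 back to s2, so after x·y·y the machine is still in s2, and z then leads to the accepting state s2. Hence bbbbb ∈ L(N).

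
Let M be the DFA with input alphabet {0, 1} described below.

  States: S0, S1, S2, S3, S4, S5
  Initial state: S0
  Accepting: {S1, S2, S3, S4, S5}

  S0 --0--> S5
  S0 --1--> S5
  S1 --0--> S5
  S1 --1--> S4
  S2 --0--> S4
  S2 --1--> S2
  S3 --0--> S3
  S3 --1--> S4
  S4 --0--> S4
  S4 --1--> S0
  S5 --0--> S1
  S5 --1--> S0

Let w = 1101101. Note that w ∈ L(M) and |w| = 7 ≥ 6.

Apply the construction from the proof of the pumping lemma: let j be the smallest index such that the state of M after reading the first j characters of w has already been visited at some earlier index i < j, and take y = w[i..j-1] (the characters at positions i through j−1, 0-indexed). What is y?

Run of M on w = 1 1 0 1 1 0 1:
  step 0: S0  (start)
  step 1: S5  (read 1: S0→S5)
  step 2: S0  (read 1: S5→S0)   ← first repeat (S0 seen earlier)
  step 3: S5  (read 0: S0→S5)
  step 4: S0  (read 1: S5→S0)
  step 5: S5  (read 1: S0→S5)
  step 6: S1  (read 0: S5→S1)
  step 7: S4  (read 1: S1→S4)

So i = 0, j = 2, giving x = w[0:0] = ε, y = w[0:2] = 11, z = w[2:7] = 01101.
Check: |xy| = 2 ≤ 6 and |y| = 2 ≥ 1. Reading y takes M from S0 back to S0, so every xyⁱz is accepted.
Since M has 6 states, any run of length ≥ 6 visits 6+1 states, so by pigeonhole some state repeats within the first 6 steps — that repeat gives the pumpable loop.

11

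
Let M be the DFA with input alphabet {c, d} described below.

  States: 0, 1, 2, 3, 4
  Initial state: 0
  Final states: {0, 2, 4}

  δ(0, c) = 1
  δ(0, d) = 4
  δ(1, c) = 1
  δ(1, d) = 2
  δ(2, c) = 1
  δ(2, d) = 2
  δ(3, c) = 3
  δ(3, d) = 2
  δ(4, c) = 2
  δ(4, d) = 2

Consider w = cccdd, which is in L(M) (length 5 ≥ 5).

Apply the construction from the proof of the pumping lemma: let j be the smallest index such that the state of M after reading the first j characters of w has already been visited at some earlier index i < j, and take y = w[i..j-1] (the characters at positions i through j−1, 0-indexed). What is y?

Run of M on w = c c c d d:
  step 0: 0  (start)
  step 1: 1  (read c: 0→1)
  step 2: 1  (read c: 1→1)   ← first repeat (1 seen earlier)
  step 3: 1  (read c: 1→1)
  step 4: 2  (read d: 1→2)
  step 5: 2  (read d: 2→2)

So i = 1, j = 2, giving x = w[0:1] = c, y = w[1:2] = c, z = w[2:5] = cdd.
Check: |xy| = 2 ≤ 5 and |y| = 1 ≥ 1. Reading y takes M from 1 back to 1, so every xyⁱz is accepted.
Pumping length from the standard proof: p = 5 (the number of states). The repeated state found above gives |xy| = j ≤ 5 and |y| = j − i ≥ 1.

c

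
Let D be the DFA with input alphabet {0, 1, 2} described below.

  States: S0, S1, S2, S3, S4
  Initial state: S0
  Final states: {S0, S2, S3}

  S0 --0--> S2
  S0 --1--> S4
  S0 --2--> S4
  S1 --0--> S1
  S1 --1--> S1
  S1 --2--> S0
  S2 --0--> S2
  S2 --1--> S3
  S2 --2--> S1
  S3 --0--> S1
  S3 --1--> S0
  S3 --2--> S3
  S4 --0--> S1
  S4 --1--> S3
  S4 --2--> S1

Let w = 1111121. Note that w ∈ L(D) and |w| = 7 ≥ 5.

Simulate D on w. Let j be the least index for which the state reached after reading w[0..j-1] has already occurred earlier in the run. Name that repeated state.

Run of D on w = 1 1 1 1 1 2 1:
  step 0: S0  (start)
  step 1: S4  (read 1: S0→S4)
  step 2: S3  (read 1: S4→S3)
  step 3: S0  (read 1: S3→S0)   ← first repeat (S0 seen earlier)
  step 4: S4  (read 1: S0→S4)
  step 5: S3  (read 1: S4→S3)
  step 6: S3  (read 2: S3→S3)
  step 7: S0  (read 1: S3→S0)

The earliest repeat is at step j = 3: D is in S0, which it already visited at step i = 0.

S0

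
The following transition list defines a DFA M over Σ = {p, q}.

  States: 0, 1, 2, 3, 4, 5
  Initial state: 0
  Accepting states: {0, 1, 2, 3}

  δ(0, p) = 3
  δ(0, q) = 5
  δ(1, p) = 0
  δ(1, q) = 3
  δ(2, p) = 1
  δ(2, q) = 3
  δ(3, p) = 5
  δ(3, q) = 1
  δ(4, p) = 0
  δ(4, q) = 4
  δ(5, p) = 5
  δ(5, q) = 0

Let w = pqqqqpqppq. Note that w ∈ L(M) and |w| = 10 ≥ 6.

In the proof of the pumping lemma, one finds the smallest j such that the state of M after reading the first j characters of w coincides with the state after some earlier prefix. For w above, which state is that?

State sequence: 0 -p-> 3 -q-> 1 -q-> 3 -q-> 1 -q-> 3 -p-> 5 -q-> 0 -p-> 3 -p-> 5 -q-> 0
First repeat at step 3: 3 was already visited.

The earliest repeat is at step j = 3: M is in 3, which it already visited at step i = 1.
Pumping length from the standard proof: p = 6 (the number of states). The repeated state found above gives |xy| = j ≤ 6 and |y| = j − i ≥ 1.

3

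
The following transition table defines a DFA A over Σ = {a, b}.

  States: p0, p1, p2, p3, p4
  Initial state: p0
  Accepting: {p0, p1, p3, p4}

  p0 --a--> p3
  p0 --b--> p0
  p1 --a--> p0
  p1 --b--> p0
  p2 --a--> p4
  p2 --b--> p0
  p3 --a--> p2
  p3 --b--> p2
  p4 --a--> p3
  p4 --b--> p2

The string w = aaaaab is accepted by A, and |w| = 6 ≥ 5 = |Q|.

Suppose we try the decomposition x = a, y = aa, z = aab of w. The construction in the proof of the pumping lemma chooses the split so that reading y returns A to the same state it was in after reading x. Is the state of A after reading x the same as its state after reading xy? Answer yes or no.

Run of A on the first 3 characters of w = a a a:
  step 0: p0  (start)
  step 1: p3  (read a: p0→p3)
  step 2: p2  (read a: p3→p2)
  step 3: p4  (read a: p2→p4)

After x (step 1): p3. After xy (step 3): p4.
They differ (p3 ≠ p4), so y is not a cycle from the state after x; this split is not the one the pumping-lemma construction produces, and pumping y need not keep the string in L(A).

no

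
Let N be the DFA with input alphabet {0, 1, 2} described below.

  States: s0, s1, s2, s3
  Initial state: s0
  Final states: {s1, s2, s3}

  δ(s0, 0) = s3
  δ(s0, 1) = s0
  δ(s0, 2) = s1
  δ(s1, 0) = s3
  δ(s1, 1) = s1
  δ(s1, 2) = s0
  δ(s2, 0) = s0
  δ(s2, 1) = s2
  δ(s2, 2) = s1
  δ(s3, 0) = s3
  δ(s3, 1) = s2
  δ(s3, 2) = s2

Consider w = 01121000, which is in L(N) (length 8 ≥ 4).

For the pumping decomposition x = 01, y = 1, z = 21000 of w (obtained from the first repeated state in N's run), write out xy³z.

xy^3z = 01·1·1·1·21000 = 0111121000.
Reading y = 1 takes N from s2 back to s2, so after x·y·y·y the machine is still in s2, and z then leads to the accepting state s3. Hence 0111121000 ∈ L(N).

0111121000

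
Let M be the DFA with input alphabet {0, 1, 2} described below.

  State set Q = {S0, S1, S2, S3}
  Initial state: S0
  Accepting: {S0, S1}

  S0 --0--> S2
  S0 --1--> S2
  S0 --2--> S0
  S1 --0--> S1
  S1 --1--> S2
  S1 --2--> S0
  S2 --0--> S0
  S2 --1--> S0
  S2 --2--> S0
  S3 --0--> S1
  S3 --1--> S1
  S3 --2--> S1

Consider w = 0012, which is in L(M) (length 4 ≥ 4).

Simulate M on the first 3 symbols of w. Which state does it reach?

State sequence: S0 -0-> S2 -0-> S0 -1-> S2

After reading 3 characters, M is in state S2.

S2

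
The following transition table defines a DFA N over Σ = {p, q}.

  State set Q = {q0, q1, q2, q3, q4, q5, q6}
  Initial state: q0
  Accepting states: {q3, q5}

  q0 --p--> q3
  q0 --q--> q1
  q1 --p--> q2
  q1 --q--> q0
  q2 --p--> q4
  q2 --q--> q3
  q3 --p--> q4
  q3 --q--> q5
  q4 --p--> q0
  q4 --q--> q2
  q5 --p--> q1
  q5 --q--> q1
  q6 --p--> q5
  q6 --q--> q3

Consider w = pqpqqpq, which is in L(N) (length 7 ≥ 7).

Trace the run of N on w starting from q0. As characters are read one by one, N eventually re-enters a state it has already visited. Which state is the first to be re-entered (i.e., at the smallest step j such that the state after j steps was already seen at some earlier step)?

q0

Run of N on w = p q p q q p q:
  step 0: q0  (start)
  step 1: q3  (read p: q0→q3)
  step 2: q5  (read q: q3→q5)
  step 3: q1  (read p: q5→q1)
  step 4: q0  (read q: q1→q0)   ← first repeat (q0 seen earlier)
  step 5: q1  (read q: q0→q1)
  step 6: q2  (read p: q1→q2)
  step 7: q3  (read q: q2→q3)

The earliest repeat is at step j = 4: N is in q0, which it already visited at step i = 0.
With |Q| = 7, pigeonhole forces a state repeat no later than step 7; the substring read between the first and second visits to that state can be pumped.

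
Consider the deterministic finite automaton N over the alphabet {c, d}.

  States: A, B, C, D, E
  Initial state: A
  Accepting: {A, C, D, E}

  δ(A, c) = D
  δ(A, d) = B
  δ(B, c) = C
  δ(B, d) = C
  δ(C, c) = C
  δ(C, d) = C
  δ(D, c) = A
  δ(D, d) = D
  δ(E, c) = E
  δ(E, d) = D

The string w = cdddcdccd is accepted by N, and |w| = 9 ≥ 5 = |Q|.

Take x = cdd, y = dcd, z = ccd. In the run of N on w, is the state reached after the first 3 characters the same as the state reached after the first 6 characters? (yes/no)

Run of N on the first 6 characters of w = c d d d c d:
  step 0: A  (start)
  step 1: D  (read c: A→D)
  step 2: D  (read d: D→D)
  step 3: D  (read d: D→D)
  step 4: D  (read d: D→D)
  step 5: A  (read c: D→A)
  step 6: B  (read d: A→B)

After x (step 3): D. After xy (step 6): B.
They differ (D ≠ B), so y is not a cycle from the state after x; this split is not the one the pumping-lemma construction produces, and pumping y need not keep the string in L(N).

no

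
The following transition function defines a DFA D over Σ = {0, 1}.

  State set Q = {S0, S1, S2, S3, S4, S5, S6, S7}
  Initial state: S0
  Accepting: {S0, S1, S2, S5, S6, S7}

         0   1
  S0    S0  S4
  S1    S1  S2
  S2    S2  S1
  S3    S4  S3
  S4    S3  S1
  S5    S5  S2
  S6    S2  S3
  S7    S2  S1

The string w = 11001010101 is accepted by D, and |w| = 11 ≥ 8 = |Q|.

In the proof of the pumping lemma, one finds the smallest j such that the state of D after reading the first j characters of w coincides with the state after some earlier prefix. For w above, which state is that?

S1

Run of D on w = 1 1 0 0 1 0 1 0 1 0 1:
  step 0: S0  (start)
  step 1: S4  (read 1: S0→S4)
  step 2: S1  (read 1: S4→S1)
  step 3: S1  (read 0: S1→S1)   ← first repeat (S1 seen earlier)
  step 4: S1  (read 0: S1→S1)
  step 5: S2  (read 1: S1→S2)
  step 6: S2  (read 0: S2→S2)
  step 7: S1  (read 1: S2→S1)
  step 8: S1  (read 0: S1→S1)
  step 9: S2  (read 1: S1→S2)
  step 10: S2  (read 0: S2→S2)
  step 11: S1  (read 1: S2→S1)

The earliest repeat is at step j = 3: D is in S1, which it already visited at step i = 2.
With |Q| = 8, pigeonhole forces a state repeat no later than step 8; the substring read between the first and second visits to that state can be pumped.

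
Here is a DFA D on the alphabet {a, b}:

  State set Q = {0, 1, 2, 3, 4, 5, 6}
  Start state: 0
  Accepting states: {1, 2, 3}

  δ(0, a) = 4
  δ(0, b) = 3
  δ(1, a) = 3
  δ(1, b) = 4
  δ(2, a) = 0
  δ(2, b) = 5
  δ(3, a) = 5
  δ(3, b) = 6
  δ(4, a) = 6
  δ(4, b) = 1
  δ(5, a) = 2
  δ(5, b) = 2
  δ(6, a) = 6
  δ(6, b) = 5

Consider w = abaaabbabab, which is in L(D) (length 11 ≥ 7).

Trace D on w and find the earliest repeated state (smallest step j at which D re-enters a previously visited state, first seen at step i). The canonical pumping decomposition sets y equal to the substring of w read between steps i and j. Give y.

State sequence: 0 -a-> 4 -b-> 1 -a-> 3 -a-> 5 -a-> 2 -b-> 5 -b-> 2 -a-> 0 -b-> 3 -a-> 5 -b-> 2
First repeat at step 6: 5 was already visited.

So i = 4, j = 6, giving x = w[0:4] = abaa, y = w[4:6] = ab, z = w[6:11] = babab.
Check: |xy| = 6 ≤ 7 and |y| = 2 ≥ 1. Reading y takes D from 5 back to 5, so every xyⁱz is accepted.
Since D has 7 states, any run of length ≥ 7 visits 7+1 states, so by pigeonhole some state repeats within the first 7 steps — that repeat gives the pumpable loop.

ab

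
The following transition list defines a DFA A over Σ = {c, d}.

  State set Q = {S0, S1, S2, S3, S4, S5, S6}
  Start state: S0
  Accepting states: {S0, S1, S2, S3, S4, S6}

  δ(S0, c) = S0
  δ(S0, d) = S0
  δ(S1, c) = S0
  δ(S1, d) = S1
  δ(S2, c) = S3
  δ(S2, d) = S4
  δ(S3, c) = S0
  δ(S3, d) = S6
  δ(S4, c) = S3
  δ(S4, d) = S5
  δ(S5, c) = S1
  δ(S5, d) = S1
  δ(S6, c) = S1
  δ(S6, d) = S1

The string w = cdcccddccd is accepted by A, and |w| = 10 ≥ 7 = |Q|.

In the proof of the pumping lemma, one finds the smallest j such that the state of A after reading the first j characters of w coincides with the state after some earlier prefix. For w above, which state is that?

S0

State sequence: S0 -c-> S0 -d-> S0 -c-> S0 -c-> S0 -c-> S0 -d-> S0 -d-> S0 -c-> S0 -c-> S0 -d-> S0
First repeat at step 1: S0 was already visited.

The earliest repeat is at step j = 1: A is in S0, which it already visited at step i = 0.
The DFA has 7 states, so the proof of the pumping lemma guarantees a repeated state among the first 7+1 visited; the segment between the two visits is the pumpable y.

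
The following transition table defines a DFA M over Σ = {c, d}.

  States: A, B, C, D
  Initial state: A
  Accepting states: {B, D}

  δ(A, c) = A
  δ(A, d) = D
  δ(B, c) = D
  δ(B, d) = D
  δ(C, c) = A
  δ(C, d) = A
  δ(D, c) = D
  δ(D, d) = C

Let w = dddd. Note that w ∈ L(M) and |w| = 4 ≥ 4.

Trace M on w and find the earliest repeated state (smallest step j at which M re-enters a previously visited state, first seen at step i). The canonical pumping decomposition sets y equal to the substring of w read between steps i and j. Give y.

State sequence: A -d-> D -d-> C -d-> A -d-> D
First repeat at step 3: A was already visited.

So i = 0, j = 3, giving x = w[0:0] = ε, y = w[0:3] = ddd, z = w[3:4] = d.
Check: |xy| = 3 ≤ 4 and |y| = 3 ≥ 1. Reading y takes M from A back to A, so every xyⁱz is accepted.
Since M has 4 states, any run of length ≥ 4 visits 4+1 states, so by pigeonhole some state repeats within the first 4 steps — that repeat gives the pumpable loop.

ddd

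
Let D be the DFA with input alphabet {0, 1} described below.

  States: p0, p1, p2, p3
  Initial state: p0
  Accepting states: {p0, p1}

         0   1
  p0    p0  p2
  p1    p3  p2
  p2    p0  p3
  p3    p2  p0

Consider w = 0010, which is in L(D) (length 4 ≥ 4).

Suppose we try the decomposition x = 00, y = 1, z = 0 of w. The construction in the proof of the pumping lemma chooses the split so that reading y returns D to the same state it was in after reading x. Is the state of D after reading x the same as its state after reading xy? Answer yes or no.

State sequence: p0 -0-> p0 -0-> p0 -1-> p2

After x (step 2): p0. After xy (step 3): p2.
They differ (p0 ≠ p2), so y is not a cycle from the state after x; this split is not the one the pumping-lemma construction produces, and pumping y need not keep the string in L(D).

no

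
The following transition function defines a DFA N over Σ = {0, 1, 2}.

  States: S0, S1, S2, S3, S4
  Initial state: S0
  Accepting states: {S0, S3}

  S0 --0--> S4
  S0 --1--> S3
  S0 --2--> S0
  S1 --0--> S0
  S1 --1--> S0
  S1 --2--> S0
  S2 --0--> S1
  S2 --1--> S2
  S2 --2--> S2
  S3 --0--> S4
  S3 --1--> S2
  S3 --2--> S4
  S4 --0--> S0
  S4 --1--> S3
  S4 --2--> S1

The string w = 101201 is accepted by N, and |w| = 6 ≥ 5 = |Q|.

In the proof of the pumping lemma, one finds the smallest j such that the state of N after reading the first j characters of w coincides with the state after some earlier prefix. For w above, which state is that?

S3

Run of N on w = 1 0 1 2 0 1:
  step 0: S0  (start)
  step 1: S3  (read 1: S0→S3)
  step 2: S4  (read 0: S3→S4)
  step 3: S3  (read 1: S4→S3)   ← first repeat (S3 seen earlier)
  step 4: S4  (read 2: S3→S4)
  step 5: S0  (read 0: S4→S0)
  step 6: S3  (read 1: S0→S3)

The earliest repeat is at step j = 3: N is in S3, which it already visited at step i = 1.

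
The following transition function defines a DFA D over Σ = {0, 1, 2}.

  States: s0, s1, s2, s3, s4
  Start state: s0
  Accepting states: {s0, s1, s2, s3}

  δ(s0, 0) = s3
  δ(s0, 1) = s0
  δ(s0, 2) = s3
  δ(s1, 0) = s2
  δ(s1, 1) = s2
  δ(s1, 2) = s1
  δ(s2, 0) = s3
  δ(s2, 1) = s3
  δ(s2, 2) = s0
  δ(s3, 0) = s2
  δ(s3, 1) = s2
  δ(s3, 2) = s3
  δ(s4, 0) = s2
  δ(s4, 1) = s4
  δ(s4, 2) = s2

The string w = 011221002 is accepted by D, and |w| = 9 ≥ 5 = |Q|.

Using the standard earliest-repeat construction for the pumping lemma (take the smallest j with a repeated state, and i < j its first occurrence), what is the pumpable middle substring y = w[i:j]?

11

State sequence: s0 -0-> s3 -1-> s2 -1-> s3 -2-> s3 -2-> s3 -1-> s2 -0-> s3 -0-> s2 -2-> s0
First repeat at step 3: s3 was already visited.

So i = 1, j = 3, giving x = w[0:1] = 0, y = w[1:3] = 11, z = w[3:9] = 221002.
Check: |xy| = 3 ≤ 5 and |y| = 2 ≥ 1. Reading y takes D from s3 back to s3, so every xyⁱz is accepted.
The DFA has 5 states, so the proof of the pumping lemma guarantees a repeated state among the first 5+1 visited; the segment between the two visits is the pumpable y.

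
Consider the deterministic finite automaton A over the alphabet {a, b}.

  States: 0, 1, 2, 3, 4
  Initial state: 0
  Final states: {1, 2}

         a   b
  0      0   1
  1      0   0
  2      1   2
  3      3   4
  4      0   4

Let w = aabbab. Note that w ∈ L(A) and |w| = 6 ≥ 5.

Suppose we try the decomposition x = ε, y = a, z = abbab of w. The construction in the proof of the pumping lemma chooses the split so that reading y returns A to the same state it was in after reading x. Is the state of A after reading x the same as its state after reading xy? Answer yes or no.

Run of A on the first 1 characters of w = a:
  step 0: 0  (start)
  step 1: 0  (read a: 0→0)

After x (step 0): 0. After xy (step 1): 0.
They match, so y = a drives A around a cycle from 0 back to itself; pumping y any number of times keeps A in 0 before reading z, and xyⁱz ∈ L(A) for every i ≥ 0.

yes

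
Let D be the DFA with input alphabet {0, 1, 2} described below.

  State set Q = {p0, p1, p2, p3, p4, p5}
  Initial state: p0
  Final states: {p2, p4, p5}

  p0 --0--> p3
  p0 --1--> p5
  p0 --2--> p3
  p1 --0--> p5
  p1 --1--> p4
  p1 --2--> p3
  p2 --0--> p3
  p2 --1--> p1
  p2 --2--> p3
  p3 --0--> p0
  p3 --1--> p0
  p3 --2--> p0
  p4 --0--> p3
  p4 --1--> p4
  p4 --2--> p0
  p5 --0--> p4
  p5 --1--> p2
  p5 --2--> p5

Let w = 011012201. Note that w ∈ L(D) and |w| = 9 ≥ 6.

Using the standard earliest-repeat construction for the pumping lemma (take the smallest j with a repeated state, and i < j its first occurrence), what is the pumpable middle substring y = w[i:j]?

01

State sequence: p0 -0-> p3 -1-> p0 -1-> p5 -0-> p4 -1-> p4 -2-> p0 -2-> p3 -0-> p0 -1-> p5
First repeat at step 2: p0 was already visited.

So i = 0, j = 2, giving x = w[0:0] = ε, y = w[0:2] = 01, z = w[2:9] = 1012201.
Check: |xy| = 2 ≤ 6 and |y| = 2 ≥ 1. Reading y takes D from p0 back to p0, so every xyⁱz is accepted.
The DFA has 6 states, so the proof of the pumping lemma guarantees a repeated state among the first 6+1 visited; the segment between the two visits is the pumpable y.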